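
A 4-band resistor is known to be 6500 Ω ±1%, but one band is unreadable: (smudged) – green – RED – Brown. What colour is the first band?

6500 Ω = 65 × 10^2.
The first band gives digit 6 of the significand, and 6 is blue.

blue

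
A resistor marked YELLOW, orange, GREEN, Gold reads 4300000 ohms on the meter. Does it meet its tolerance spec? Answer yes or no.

yes

Yellow → 4 (first significant figure)
Orange → 3 (second significant figure)
Green → ×10^5 multiplier
Gold → ±5% tolerance
43 × 100000 = 4300000 Ω
Allowed range: 4085000 Ω to 4515000 Ω.
4300000 ohms lies inside that range.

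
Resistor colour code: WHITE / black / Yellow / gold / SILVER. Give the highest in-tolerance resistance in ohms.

99.44 Ω

White → 9 (first significant figure)
Black → 0 (second significant figure)
Yellow → 4 (third significant figure)
Gold → ×0.1 multiplier
Silver → ±10% tolerance
904 × 0.1 = 90.4 Ω
Highest = 90.4 × (1 + 10/100) = 99.44 Ω.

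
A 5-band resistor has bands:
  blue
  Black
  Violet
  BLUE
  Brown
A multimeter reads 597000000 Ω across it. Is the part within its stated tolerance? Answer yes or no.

Blue → 6 (first significant figure)
Black → 0 (second significant figure)
Violet → 7 (third significant figure)
Blue → ×10^6 multiplier
Brown → ±1% tolerance
607 × 1000000 = 607000000 Ω
Allowed range: 600930000 Ω to 613070000 Ω.
597000000 Ω lies outside that range.

no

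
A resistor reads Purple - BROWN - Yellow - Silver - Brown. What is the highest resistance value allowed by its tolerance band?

Violet → 7 (first significant figure)
Brown → 1 (second significant figure)
Yellow → 4 (third significant figure)
Silver → ×0.01 multiplier
Brown → ±1% tolerance
714 × 0.01 = 7.14 Ω
Highest = 7.14 × (1 + 1/100) = 7.2114 Ω.

7.2114 Ω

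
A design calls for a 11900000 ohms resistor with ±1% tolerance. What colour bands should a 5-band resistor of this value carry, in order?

brown, brown, white, green, brown

11900000 Ω = 119 × 10^5.
1 → brown
1 → brown
9 → white
Multiplier 10^5 → green.
±1% tolerance → brown.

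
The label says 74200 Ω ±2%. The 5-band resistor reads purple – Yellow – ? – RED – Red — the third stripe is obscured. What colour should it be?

red

74200 Ω = 742 × 10^2.
The third band gives digit 2 of the significand, and 2 is red.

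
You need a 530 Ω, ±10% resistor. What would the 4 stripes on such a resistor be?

530 Ω = 53 × 10^1.
5 → green
3 → orange
Multiplier 10^1 → brown.
±10% tolerance → silver.

green, orange, brown, silver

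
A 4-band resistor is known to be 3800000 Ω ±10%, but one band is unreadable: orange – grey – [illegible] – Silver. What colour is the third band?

3800000 Ω = 38 × 10^5.
The third band is the multiplier, 10^5, which is green.

green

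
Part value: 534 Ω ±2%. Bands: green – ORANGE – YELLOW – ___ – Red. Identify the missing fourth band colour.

black

534 Ω = 534 × 10^0.
The fourth band is the multiplier, 10^0, which is black.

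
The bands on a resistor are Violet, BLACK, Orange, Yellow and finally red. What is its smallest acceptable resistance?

6889400 Ω

Violet → 7 (first significant figure)
Black → 0 (second significant figure)
Orange → 3 (third significant figure)
Yellow → ×10^4 multiplier
Red → ±2% tolerance
703 × 10000 = 7030000 Ω
Smallest = 7030000 × (1 − 2/100) = 6889400 Ω.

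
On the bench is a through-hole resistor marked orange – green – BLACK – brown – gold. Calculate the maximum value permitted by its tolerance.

3675 Ω

Orange → 3 (first significant figure)
Green → 5 (second significant figure)
Black → 0 (third significant figure)
Brown → ×10 multiplier
Gold → ±5% tolerance
350 × 10 = 3500 Ω
Maximum = 3500 × (1 + 5/100) = 3675 Ω.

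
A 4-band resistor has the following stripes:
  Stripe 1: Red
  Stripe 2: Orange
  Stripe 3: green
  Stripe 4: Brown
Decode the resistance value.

2300000 Ω

Red → 2 (first significant figure)
Orange → 3 (second significant figure)
Green → ×10^5 multiplier
23 × 100000 = 2300000 Ω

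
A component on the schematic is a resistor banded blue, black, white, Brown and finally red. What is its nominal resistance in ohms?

6090 Ω

Blue → 6 (first significant figure)
Black → 0 (second significant figure)
White → 9 (third significant figure)
Brown → ×10 multiplier
609 × 10 = 6090 Ω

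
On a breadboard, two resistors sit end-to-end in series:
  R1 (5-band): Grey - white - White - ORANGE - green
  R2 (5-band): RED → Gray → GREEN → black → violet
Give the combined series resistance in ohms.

R1: grey, white, white → 899; orange ×10^3 → 899000 Ω.
R2: red, grey, green → 285; black ×1 → 285 Ω.
Series: 899000 + 285 = 899285 Ω.

899285 Ω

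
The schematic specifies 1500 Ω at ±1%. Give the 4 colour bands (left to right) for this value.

1500 Ω = 15 × 10^2.
1 → brown
5 → green
Multiplier 10^2 → red.
±1% tolerance → brown.

brown, green, red, brown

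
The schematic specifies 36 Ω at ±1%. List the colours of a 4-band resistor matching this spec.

orange, blue, black, brown

36 Ω = 36 × 10^0.
3 → orange
6 → blue
Multiplier 10^0 → black.
±1% tolerance → brown.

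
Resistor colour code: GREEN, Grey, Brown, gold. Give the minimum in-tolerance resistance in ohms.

Green → 5 (first significant figure)
Grey → 8 (second significant figure)
Brown → ×10 multiplier
Gold → ±5% tolerance
58 × 10 = 580 Ω
Minimum = 580 × (1 − 5/100) = 551 Ω.

551 Ω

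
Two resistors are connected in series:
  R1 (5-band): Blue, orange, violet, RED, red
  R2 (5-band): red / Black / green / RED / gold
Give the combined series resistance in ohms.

84200 Ω

R1: blue, orange, violet → 637; red ×10^2 → 63700 Ω.
R2: red, black, green → 205; red ×10^2 → 20500 Ω.
Series: 63700 + 20500 = 84200 Ω.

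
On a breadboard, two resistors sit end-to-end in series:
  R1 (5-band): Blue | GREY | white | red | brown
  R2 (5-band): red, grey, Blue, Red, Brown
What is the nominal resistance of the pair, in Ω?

97500 Ω

R1: blue, grey, white → 689; red ×10^2 → 68900 Ω.
R2: red, grey, blue → 286; red ×10^2 → 28600 Ω.
Series: 68900 + 28600 = 97500 Ω.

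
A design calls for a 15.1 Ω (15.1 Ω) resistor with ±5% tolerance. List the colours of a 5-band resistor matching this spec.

15.1 Ω = 151 × 10^-1.
1 → brown
5 → green
1 → brown
Multiplier 10^-1 → gold.
±5% tolerance → gold.

brown, green, brown, gold, gold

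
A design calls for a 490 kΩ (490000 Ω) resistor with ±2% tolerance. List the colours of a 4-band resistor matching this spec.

yellow, white, yellow, red

490000 Ω = 49 × 10^4.
4 → yellow
9 → white
Multiplier 10^4 → yellow.
±2% tolerance → red.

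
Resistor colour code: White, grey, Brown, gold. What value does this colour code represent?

White → 9 (first significant figure)
Grey → 8 (second significant figure)
Brown → ×10 multiplier
98 × 10 = 980 Ω

980 Ω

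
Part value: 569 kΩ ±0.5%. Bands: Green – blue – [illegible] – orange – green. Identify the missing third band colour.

569000 Ω = 569 × 10^3.
The third band gives digit 9 of the significand, and 9 is white.

white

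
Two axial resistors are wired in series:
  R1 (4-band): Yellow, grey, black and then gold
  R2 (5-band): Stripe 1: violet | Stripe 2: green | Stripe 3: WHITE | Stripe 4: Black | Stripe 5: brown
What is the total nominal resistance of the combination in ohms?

807 Ω

R1: yellow, grey → 48; black ×1 → 48 Ω.
R2: violet, green, white → 759; black ×1 → 759 Ω.
Series: 48 + 759 = 807 Ω.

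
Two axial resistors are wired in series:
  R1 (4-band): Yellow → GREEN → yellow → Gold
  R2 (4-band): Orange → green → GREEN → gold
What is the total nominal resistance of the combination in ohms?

3950000 Ω

R1: yellow, green → 45; yellow ×10^4 → 450000 Ω.
R2: orange, green → 35; green ×10^5 → 3500000 Ω.
Series: 450000 + 3500000 = 3950000 Ω.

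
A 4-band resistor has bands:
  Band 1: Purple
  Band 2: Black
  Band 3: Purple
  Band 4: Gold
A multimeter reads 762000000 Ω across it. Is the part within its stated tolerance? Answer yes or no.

Violet → 7 (first significant figure)
Black → 0 (second significant figure)
Violet → ×10^7 multiplier
Gold → ±5% tolerance
70 × 10000000 = 700000000 Ω
Allowed range: 665000000 Ω to 735000000 Ω.
762000000 Ω lies outside that range.

no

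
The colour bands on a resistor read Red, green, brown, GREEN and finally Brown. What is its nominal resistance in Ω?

Red → 2 (first significant figure)
Green → 5 (second significant figure)
Brown → 1 (third significant figure)
Green → ×10^5 multiplier
251 × 100000 = 25100000 Ω

25100000 Ω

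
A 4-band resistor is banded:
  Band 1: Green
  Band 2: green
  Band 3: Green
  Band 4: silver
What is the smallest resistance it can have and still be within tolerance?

4950000 Ω

Green → 5 (first significant figure)
Green → 5 (second significant figure)
Green → ×10^5 multiplier
Silver → ±10% tolerance
55 × 100000 = 5500000 Ω
Smallest = 5500000 × (1 − 10/100) = 4950000 Ω.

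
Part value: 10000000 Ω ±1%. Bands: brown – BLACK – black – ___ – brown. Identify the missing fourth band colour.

10000000 Ω = 100 × 10^5.
The fourth band is the multiplier, 10^5, which is green.

green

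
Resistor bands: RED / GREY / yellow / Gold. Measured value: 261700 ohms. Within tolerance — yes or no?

no

Red → 2 (first significant figure)
Grey → 8 (second significant figure)
Yellow → ×10^4 multiplier
Gold → ±5% tolerance
28 × 10000 = 280000 Ω
Allowed range: 266000 Ω to 294000 Ω.
261700 ohms lies outside that range.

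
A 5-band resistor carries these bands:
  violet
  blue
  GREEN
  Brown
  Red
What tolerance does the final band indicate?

±2%

The last band, red, is the tolerance band.
Red corresponds to ±2%.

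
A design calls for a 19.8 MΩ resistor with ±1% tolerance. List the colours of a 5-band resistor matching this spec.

brown, white, grey, green, brown

19800000 Ω = 198 × 10^5.
1 → brown
9 → white
8 → grey
Multiplier 10^5 → green.
±1% tolerance → brown.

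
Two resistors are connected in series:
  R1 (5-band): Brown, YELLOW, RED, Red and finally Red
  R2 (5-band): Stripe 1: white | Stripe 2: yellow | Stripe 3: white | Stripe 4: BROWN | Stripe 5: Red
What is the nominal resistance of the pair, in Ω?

R1: brown, yellow, red → 142; red ×10^2 → 14200 Ω.
R2: white, yellow, white → 949; brown ×10 → 9490 Ω.
Series: 14200 + 9490 = 23690 Ω.

23690 Ω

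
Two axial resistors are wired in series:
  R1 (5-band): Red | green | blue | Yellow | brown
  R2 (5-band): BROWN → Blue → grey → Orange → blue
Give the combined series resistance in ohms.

2728000 Ω

R1: red, green, blue → 256; yellow ×10^4 → 2560000 Ω.
R2: brown, blue, grey → 168; orange ×10^3 → 168000 Ω.
Series: 2560000 + 168000 = 2728000 Ω.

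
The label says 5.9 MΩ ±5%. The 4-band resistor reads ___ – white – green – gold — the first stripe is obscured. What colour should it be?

green

5900000 Ω = 59 × 10^5.
The first band gives digit 5 of the significand, and 5 is green.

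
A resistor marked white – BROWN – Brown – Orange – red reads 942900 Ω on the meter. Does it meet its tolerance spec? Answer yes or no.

White → 9 (first significant figure)
Brown → 1 (second significant figure)
Brown → 1 (third significant figure)
Orange → ×10^3 multiplier
Red → ±2% tolerance
911 × 1000 = 911000 Ω
Allowed range: 892780 Ω to 929220 Ω.
942900 Ω lies outside that range.

no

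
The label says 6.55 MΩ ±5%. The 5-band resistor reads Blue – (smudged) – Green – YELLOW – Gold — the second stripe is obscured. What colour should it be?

green

6550000 Ω = 655 × 10^4.
The second band gives digit 5 of the significand, and 5 is green.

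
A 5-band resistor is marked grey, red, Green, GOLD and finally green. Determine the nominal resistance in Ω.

82.5 Ω

Grey → 8 (first significant figure)
Red → 2 (second significant figure)
Green → 5 (third significant figure)
Gold → ×0.1 multiplier
825 × 0.1 = 82.5 Ω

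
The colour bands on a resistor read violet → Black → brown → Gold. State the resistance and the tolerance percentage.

Violet → 7 (first significant figure)
Black → 0 (second significant figure)
Brown → ×10 multiplier
Gold → ±5% tolerance
70 × 10 = 700 Ω

700 Ω ±5%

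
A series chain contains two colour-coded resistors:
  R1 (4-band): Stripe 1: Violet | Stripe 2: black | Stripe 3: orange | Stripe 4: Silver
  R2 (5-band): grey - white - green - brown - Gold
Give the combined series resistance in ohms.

78950 Ω

R1: violet, black → 70; orange ×10^3 → 70000 Ω.
R2: grey, white, green → 895; brown ×10 → 8950 Ω.
Series: 70000 + 8950 = 78950 Ω.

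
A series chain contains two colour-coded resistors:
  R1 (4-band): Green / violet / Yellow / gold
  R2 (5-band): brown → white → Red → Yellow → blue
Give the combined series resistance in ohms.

R1: green, violet → 57; yellow ×10^4 → 570000 Ω.
R2: brown, white, red → 192; yellow ×10^4 → 1920000 Ω.
Series: 570000 + 1920000 = 2490000 Ω.

2490000 Ω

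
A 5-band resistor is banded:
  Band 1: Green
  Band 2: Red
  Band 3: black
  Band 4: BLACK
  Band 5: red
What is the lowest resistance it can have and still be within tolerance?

Green → 5 (first significant figure)
Red → 2 (second significant figure)
Black → 0 (third significant figure)
Black → ×1 multiplier
Red → ±2% tolerance
520 × 1 = 520 Ω
Lowest = 520 × (1 − 2/100) = 509.6 Ω.

509.6 Ω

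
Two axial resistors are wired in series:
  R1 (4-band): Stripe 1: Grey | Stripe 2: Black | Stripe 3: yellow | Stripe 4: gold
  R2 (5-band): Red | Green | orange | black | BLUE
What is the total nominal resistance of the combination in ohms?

R1: grey, black → 80; yellow ×10^4 → 800000 Ω.
R2: red, green, orange → 253; black ×1 → 253 Ω.
Series: 800000 + 253 = 800253 Ω.

800253 Ω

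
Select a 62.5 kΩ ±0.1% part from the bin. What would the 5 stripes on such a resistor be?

blue, red, green, red, violet

62500 Ω = 625 × 10^2.
6 → blue
2 → red
5 → green
Multiplier 10^2 → red.
±0.1% tolerance → violet.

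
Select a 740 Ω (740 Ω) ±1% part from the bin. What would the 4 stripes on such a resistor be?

740 Ω = 74 × 10^1.
7 → violet
4 → yellow
Multiplier 10^1 → brown.
±1% tolerance → brown.

violet, yellow, brown, brown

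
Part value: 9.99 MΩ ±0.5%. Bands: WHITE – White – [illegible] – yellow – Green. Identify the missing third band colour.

white

9990000 Ω = 999 × 10^4.
The third band gives digit 9 of the significand, and 9 is white.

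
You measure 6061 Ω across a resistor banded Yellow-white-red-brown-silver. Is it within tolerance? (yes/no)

no

Yellow → 4 (first significant figure)
White → 9 (second significant figure)
Red → 2 (third significant figure)
Brown → ×10 multiplier
Silver → ±10% tolerance
492 × 10 = 4920 Ω
Allowed range: 4428 Ω to 5412 Ω.
6061 Ω lies outside that range.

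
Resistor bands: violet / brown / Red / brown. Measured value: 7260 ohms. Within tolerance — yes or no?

no

Violet → 7 (first significant figure)
Brown → 1 (second significant figure)
Red → ×10^2 multiplier
Brown → ±1% tolerance
71 × 100 = 7100 Ω
Allowed range: 7029 Ω to 7171 Ω.
7260 ohms lies outside that range.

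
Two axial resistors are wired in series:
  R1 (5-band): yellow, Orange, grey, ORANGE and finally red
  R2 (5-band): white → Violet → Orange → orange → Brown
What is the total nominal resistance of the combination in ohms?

1411000 Ω

R1: yellow, orange, grey → 438; orange ×10^3 → 438000 Ω.
R2: white, violet, orange → 973; orange ×10^3 → 973000 Ω.
Series: 438000 + 973000 = 1411000 Ω.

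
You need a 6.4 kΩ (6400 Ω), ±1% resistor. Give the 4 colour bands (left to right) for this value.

6400 Ω = 64 × 10^2.
6 → blue
4 → yellow
Multiplier 10^2 → red.
±1% tolerance → brown.

blue, yellow, red, brown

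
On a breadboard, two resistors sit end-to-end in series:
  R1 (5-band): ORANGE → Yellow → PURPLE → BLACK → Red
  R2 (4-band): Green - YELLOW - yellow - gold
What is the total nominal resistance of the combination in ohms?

R1: orange, yellow, violet → 347; black ×1 → 347 Ω.
R2: green, yellow → 54; yellow ×10^4 → 540000 Ω.
Series: 347 + 540000 = 540347 Ω.

540347 Ω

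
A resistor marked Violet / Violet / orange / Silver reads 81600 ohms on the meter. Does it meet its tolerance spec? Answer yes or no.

Violet → 7 (first significant figure)
Violet → 7 (second significant figure)
Orange → ×10^3 multiplier
Silver → ±10% tolerance
77 × 1000 = 77000 Ω
Allowed range: 69300 Ω to 84700 Ω.
81600 ohms lies inside that range.

yes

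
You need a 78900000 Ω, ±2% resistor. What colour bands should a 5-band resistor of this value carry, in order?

78900000 Ω = 789 × 10^5.
7 → violet
8 → grey
9 → white
Multiplier 10^5 → green.
±2% tolerance → red.

violet, grey, white, green, red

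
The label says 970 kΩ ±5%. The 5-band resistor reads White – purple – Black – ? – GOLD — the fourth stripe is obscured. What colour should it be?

970000 Ω = 970 × 10^3.
The fourth band is the multiplier, 10^3, which is orange.

orange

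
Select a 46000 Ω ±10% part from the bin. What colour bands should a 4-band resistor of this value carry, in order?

46000 Ω = 46 × 10^3.
4 → yellow
6 → blue
Multiplier 10^3 → orange.
±10% tolerance → silver.

yellow, blue, orange, silver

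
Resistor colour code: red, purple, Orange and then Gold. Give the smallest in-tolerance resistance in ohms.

25650 Ω

Red → 2 (first significant figure)
Violet → 7 (second significant figure)
Orange → ×10^3 multiplier
Gold → ±5% tolerance
27 × 1000 = 27000 Ω
Smallest = 27000 × (1 − 5/100) = 25650 Ω.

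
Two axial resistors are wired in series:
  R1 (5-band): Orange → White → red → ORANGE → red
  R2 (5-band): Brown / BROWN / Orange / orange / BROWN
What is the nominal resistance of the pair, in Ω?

R1: orange, white, red → 392; orange ×10^3 → 392000 Ω.
R2: brown, brown, orange → 113; orange ×10^3 → 113000 Ω.
Series: 392000 + 113000 = 505000 Ω.

505000 Ω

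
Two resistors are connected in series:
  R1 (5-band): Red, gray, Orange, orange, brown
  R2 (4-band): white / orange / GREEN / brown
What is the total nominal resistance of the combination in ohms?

9583000 Ω

R1: red, grey, orange → 283; orange ×10^3 → 283000 Ω.
R2: white, orange → 93; green ×10^5 → 9300000 Ω.
Series: 283000 + 9300000 = 9583000 Ω.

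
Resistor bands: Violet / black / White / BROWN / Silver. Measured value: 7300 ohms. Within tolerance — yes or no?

Violet → 7 (first significant figure)
Black → 0 (second significant figure)
White → 9 (third significant figure)
Brown → ×10 multiplier
Silver → ±10% tolerance
709 × 10 = 7090 Ω
Allowed range: 6381 Ω to 7799 Ω.
7300 ohms lies inside that range.

yes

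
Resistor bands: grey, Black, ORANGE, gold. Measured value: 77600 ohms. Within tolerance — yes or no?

yes

Grey → 8 (first significant figure)
Black → 0 (second significant figure)
Orange → ×10^3 multiplier
Gold → ±5% tolerance
80 × 1000 = 80000 Ω
Allowed range: 76000 Ω to 84000 Ω.
77600 ohms lies inside that range.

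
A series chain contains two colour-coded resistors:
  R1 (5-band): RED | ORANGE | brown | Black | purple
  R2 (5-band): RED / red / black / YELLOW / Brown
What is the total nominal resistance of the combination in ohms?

2200231 Ω

R1: red, orange, brown → 231; black ×1 → 231 Ω.
R2: red, red, black → 220; yellow ×10^4 → 2200000 Ω.
Series: 231 + 2200000 = 2200231 Ω.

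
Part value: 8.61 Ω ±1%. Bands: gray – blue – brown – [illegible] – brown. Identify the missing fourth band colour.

silver

8.61 Ω = 861 × 10^-2.
The fourth band is the multiplier, 10^-2, which is silver.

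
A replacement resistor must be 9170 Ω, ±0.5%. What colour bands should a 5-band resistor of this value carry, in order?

9170 Ω = 917 × 10^1.
9 → white
1 → brown
7 → violet
Multiplier 10^1 → brown.
±0.5% tolerance → green.

white, brown, violet, brown, green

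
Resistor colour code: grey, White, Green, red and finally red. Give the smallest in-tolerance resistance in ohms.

87710 Ω

Grey → 8 (first significant figure)
White → 9 (second significant figure)
Green → 5 (third significant figure)
Red → ×10^2 multiplier
Red → ±2% tolerance
895 × 100 = 89500 Ω
Smallest = 89500 × (1 − 2/100) = 87710 Ω.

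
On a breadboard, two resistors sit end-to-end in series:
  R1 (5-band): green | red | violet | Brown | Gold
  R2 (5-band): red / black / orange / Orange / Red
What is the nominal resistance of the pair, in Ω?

R1: green, red, violet → 527; brown ×10 → 5270 Ω.
R2: red, black, orange → 203; orange ×10^3 → 203000 Ω.
Series: 5270 + 203000 = 208270 Ω.

208270 Ω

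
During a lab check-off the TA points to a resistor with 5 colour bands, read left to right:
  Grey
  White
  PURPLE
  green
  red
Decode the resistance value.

89700000 Ω

Grey → 8 (first significant figure)
White → 9 (second significant figure)
Violet → 7 (third significant figure)
Green → ×10^5 multiplier
897 × 100000 = 89700000 Ω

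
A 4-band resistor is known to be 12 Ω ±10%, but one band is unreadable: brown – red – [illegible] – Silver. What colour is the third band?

black

12 Ω = 12 × 10^0.
The third band is the multiplier, 10^0, which is black.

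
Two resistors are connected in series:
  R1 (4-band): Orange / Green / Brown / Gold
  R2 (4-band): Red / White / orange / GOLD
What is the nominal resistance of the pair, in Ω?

29350 Ω

R1: orange, green → 35; brown ×10 → 350 Ω.
R2: red, white → 29; orange ×10^3 → 29000 Ω.
Series: 350 + 29000 = 29350 Ω.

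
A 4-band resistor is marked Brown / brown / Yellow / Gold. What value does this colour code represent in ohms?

Brown → 1 (first significant figure)
Brown → 1 (second significant figure)
Yellow → ×10^4 multiplier
11 × 10000 = 110000 Ω

110000 Ω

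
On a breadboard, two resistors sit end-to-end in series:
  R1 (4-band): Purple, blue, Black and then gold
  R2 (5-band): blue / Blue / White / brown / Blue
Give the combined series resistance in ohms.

R1: violet, blue → 76; black ×1 → 76 Ω.
R2: blue, blue, white → 669; brown ×10 → 6690 Ω.
Series: 76 + 6690 = 6766 Ω.

6766 Ω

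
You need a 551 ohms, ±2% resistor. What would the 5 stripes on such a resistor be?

551 Ω = 551 × 10^0.
5 → green
5 → green
1 → brown
Multiplier 10^0 → black.
±2% tolerance → red.

green, green, brown, black, red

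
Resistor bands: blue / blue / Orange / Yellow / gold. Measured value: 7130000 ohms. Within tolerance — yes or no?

no

Blue → 6 (first significant figure)
Blue → 6 (second significant figure)
Orange → 3 (third significant figure)
Yellow → ×10^4 multiplier
Gold → ±5% tolerance
663 × 10000 = 6630000 Ω
Allowed range: 6298500 Ω to 6961500 Ω.
7130000 ohms lies outside that range.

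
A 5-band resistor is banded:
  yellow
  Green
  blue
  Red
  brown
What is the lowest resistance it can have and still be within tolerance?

45144 Ω

Yellow → 4 (first significant figure)
Green → 5 (second significant figure)
Blue → 6 (third significant figure)
Red → ×10^2 multiplier
Brown → ±1% tolerance
456 × 100 = 45600 Ω
Lowest = 45600 × (1 − 1/100) = 45144 Ω.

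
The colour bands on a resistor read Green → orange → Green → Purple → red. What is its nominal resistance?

5350000000 Ω

Green → 5 (first significant figure)
Orange → 3 (second significant figure)
Green → 5 (third significant figure)
Violet → ×10^7 multiplier
535 × 10000000 = 5350000000 Ω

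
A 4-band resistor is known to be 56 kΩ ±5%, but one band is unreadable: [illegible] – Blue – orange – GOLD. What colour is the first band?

56000 Ω = 56 × 10^3.
The first band gives digit 5 of the significand, and 5 is green.

green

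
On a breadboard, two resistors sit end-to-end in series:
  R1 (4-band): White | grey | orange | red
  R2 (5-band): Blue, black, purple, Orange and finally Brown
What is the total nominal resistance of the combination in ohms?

R1: white, grey → 98; orange ×10^3 → 98000 Ω.
R2: blue, black, violet → 607; orange ×10^3 → 607000 Ω.
Series: 98000 + 607000 = 705000 Ω.

705000 Ω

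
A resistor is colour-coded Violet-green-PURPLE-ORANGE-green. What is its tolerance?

±0.5%

The last band, green, is the tolerance band.
Green corresponds to ±0.5%.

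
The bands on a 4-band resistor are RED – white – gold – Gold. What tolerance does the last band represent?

±5%

The last band, gold, is the tolerance band.
Gold corresponds to ±5%.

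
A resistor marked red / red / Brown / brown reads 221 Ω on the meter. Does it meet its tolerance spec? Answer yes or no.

Red → 2 (first significant figure)
Red → 2 (second significant figure)
Brown → ×10 multiplier
Brown → ±1% tolerance
22 × 10 = 220 Ω
Allowed range: 217.8 Ω to 222.2 Ω.
221 Ω lies inside that range.

yes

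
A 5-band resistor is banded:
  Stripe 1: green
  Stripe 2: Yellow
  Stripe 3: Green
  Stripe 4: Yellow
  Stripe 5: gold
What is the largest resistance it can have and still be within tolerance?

Green → 5 (first significant figure)
Yellow → 4 (second significant figure)
Green → 5 (third significant figure)
Yellow → ×10^4 multiplier
Gold → ±5% tolerance
545 × 10000 = 5450000 Ω
Largest = 5450000 × (1 + 5/100) = 5722500 Ω.

5722500 Ω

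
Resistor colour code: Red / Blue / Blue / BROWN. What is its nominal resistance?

Red → 2 (first significant figure)
Blue → 6 (second significant figure)
Blue → ×10^6 multiplier
26 × 1000000 = 26000000 Ω

26000000 Ω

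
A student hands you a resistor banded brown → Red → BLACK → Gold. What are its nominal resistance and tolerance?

12 Ω ±5%

Brown → 1 (first significant figure)
Red → 2 (second significant figure)
Black → ×1 multiplier
Gold → ±5% tolerance
12 × 1 = 12 Ω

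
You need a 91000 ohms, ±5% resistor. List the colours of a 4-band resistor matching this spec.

91000 Ω = 91 × 10^3.
9 → white
1 → brown
Multiplier 10^3 → orange.
±5% tolerance → gold.

white, brown, orange, gold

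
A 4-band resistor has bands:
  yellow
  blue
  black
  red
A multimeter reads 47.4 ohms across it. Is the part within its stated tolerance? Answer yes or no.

no

Yellow → 4 (first significant figure)
Blue → 6 (second significant figure)
Black → ×1 multiplier
Red → ±2% tolerance
46 × 1 = 46 Ω
Allowed range: 45.08 Ω to 46.92 Ω.
47.4 ohms lies outside that range.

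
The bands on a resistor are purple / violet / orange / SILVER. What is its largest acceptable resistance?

84700 Ω

Violet → 7 (first significant figure)
Violet → 7 (second significant figure)
Orange → ×10^3 multiplier
Silver → ±10% tolerance
77 × 1000 = 77000 Ω
Largest = 77000 × (1 + 10/100) = 84700 Ω.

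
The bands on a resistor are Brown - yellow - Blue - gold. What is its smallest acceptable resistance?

13300000 Ω

Brown → 1 (first significant figure)
Yellow → 4 (second significant figure)
Blue → ×10^6 multiplier
Gold → ±5% tolerance
14 × 1000000 = 14000000 Ω
Smallest = 14000000 × (1 − 5/100) = 13300000 Ω.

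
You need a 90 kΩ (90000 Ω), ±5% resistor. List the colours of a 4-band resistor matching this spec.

white, black, orange, gold

90000 Ω = 90 × 10^3.
9 → white
0 → black
Multiplier 10^3 → orange.
±5% tolerance → gold.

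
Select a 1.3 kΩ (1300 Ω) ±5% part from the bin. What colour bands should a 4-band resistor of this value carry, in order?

brown, orange, red, gold

1300 Ω = 13 × 10^2.
1 → brown
3 → orange
Multiplier 10^2 → red.
±5% tolerance → gold.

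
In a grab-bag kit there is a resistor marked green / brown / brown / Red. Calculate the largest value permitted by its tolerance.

Green → 5 (first significant figure)
Brown → 1 (second significant figure)
Brown → ×10 multiplier
Red → ±2% tolerance
51 × 10 = 510 Ω
Largest = 510 × (1 + 2/100) = 520.2 Ω.

520.2 Ω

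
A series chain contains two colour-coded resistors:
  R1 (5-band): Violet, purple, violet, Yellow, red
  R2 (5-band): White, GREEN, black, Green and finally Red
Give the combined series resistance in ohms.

102770000 Ω

R1: violet, violet, violet → 777; yellow ×10^4 → 7770000 Ω.
R2: white, green, black → 950; green ×10^5 → 95000000 Ω.
Series: 7770000 + 95000000 = 102770000 Ω.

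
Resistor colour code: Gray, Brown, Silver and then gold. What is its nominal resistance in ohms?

0.81 Ω

Grey → 8 (first significant figure)
Brown → 1 (second significant figure)
Silver → ×0.01 multiplier
81 × 0.01 = 0.81 Ω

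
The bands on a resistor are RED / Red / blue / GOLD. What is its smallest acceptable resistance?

20900000 Ω

Red → 2 (first significant figure)
Red → 2 (second significant figure)
Blue → ×10^6 multiplier
Gold → ±5% tolerance
22 × 1000000 = 22000000 Ω
Smallest = 22000000 × (1 − 5/100) = 20900000 Ω.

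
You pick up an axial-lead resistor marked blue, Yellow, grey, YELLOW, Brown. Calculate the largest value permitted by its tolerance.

6544800 Ω

Blue → 6 (first significant figure)
Yellow → 4 (second significant figure)
Grey → 8 (third significant figure)
Yellow → ×10^4 multiplier
Brown → ±1% tolerance
648 × 10000 = 6480000 Ω
Largest = 6480000 × (1 + 1/100) = 6544800 Ω.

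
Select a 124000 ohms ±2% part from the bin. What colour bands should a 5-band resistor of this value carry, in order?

brown, red, yellow, orange, red

124000 Ω = 124 × 10^3.
1 → brown
2 → red
4 → yellow
Multiplier 10^3 → orange.
±2% tolerance → red.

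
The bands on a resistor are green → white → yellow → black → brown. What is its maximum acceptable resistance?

Green → 5 (first significant figure)
White → 9 (second significant figure)
Yellow → 4 (third significant figure)
Black → ×1 multiplier
Brown → ±1% tolerance
594 × 1 = 594 Ω
Maximum = 594 × (1 + 1/100) = 599.94 Ω.

599.94 Ω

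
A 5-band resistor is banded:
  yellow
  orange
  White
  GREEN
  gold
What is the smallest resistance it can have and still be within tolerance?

41705000 Ω

Yellow → 4 (first significant figure)
Orange → 3 (second significant figure)
White → 9 (third significant figure)
Green → ×10^5 multiplier
Gold → ±5% tolerance
439 × 100000 = 43900000 Ω
Smallest = 43900000 × (1 − 5/100) = 41705000 Ω.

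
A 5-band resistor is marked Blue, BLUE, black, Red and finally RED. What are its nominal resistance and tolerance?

Blue → 6 (first significant figure)
Blue → 6 (second significant figure)
Black → 0 (third significant figure)
Red → ×10^2 multiplier
Red → ±2% tolerance
660 × 100 = 66000 Ω

66000 Ω ±2%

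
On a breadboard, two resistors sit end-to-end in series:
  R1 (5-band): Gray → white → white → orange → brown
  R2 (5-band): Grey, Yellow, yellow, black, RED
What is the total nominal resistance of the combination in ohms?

R1: grey, white, white → 899; orange ×10^3 → 899000 Ω.
R2: grey, yellow, yellow → 844; black ×1 → 844 Ω.
Series: 899000 + 844 = 899844 Ω.

899844 Ω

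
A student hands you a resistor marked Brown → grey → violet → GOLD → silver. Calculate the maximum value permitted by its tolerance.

20.57 Ω

Brown → 1 (first significant figure)
Grey → 8 (second significant figure)
Violet → 7 (third significant figure)
Gold → ×0.1 multiplier
Silver → ±10% tolerance
187 × 0.1 = 18.7 Ω
Maximum = 18.7 × (1 + 10/100) = 20.57 Ω.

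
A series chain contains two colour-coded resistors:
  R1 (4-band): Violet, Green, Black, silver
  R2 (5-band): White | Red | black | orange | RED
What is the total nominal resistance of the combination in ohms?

920075 Ω

R1: violet, green → 75; black ×1 → 75 Ω.
R2: white, red, black → 920; orange ×10^3 → 920000 Ω.
Series: 75 + 920000 = 920075 Ω.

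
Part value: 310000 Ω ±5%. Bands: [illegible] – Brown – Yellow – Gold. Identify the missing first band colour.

310000 Ω = 31 × 10^4.
The first band gives digit 3 of the significand, and 3 is orange.

orange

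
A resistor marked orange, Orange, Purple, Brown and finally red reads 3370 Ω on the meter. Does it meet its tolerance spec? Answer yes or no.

Orange → 3 (first significant figure)
Orange → 3 (second significant figure)
Violet → 7 (third significant figure)
Brown → ×10 multiplier
Red → ±2% tolerance
337 × 10 = 3370 Ω
Allowed range: 3302.6 Ω to 3437.4 Ω.
3370 Ω lies inside that range.

yes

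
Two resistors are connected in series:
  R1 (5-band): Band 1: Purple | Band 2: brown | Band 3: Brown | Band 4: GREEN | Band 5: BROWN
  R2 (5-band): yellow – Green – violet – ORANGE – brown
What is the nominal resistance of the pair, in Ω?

71557000 Ω

R1: violet, brown, brown → 711; green ×10^5 → 71100000 Ω.
R2: yellow, green, violet → 457; orange ×10^3 → 457000 Ω.
Series: 71100000 + 457000 = 71557000 Ω.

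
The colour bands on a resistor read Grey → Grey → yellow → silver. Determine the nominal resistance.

Grey → 8 (first significant figure)
Grey → 8 (second significant figure)
Yellow → ×10^4 multiplier
88 × 10000 = 880000 Ω

880000 Ω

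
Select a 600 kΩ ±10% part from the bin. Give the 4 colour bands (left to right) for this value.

blue, black, yellow, silver

600000 Ω = 60 × 10^4.
6 → blue
0 → black
Multiplier 10^4 → yellow.
±10% tolerance → silver.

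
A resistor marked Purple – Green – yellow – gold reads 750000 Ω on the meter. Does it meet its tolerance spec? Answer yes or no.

yes

Violet → 7 (first significant figure)
Green → 5 (second significant figure)
Yellow → ×10^4 multiplier
Gold → ±5% tolerance
75 × 10000 = 750000 Ω
Allowed range: 712500 Ω to 787500 Ω.
750000 Ω lies inside that range.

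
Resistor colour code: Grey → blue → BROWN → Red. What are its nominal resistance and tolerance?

Grey → 8 (first significant figure)
Blue → 6 (second significant figure)
Brown → ×10 multiplier
Red → ±2% tolerance
86 × 10 = 860 Ω

860 Ω ±2%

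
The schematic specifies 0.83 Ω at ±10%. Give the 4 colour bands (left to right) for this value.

0.83 Ω = 83 × 10^-2.
8 → grey
3 → orange
Multiplier 10^-2 → silver.
±10% tolerance → silver.

grey, orange, silver, silver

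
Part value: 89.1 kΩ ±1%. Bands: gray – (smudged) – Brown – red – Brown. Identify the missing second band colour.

89100 Ω = 891 × 10^2.
The second band gives digit 9 of the significand, and 9 is white.

white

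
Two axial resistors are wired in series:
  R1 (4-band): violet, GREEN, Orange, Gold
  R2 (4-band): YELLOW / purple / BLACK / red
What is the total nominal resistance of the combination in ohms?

75047 Ω

R1: violet, green → 75; orange ×10^3 → 75000 Ω.
R2: yellow, violet → 47; black ×1 → 47 Ω.
Series: 75000 + 47 = 75047 Ω.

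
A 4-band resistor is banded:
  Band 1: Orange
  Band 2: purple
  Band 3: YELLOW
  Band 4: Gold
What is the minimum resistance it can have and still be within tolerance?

351500 Ω

Orange → 3 (first significant figure)
Violet → 7 (second significant figure)
Yellow → ×10^4 multiplier
Gold → ±5% tolerance
37 × 10000 = 370000 Ω
Minimum = 370000 × (1 − 5/100) = 351500 Ω.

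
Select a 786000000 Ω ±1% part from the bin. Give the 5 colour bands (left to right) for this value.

786000000 Ω = 786 × 10^6.
7 → violet
8 → grey
6 → blue
Multiplier 10^6 → blue.
±1% tolerance → brown.

violet, grey, blue, blue, brown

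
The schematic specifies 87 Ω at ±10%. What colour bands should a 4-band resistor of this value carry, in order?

grey, violet, black, silver

87 Ω = 87 × 10^0.
8 → grey
7 → violet
Multiplier 10^0 → black.
±10% tolerance → silver.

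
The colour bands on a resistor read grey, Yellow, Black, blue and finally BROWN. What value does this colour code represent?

840000000 Ω

Grey → 8 (first significant figure)
Yellow → 4 (second significant figure)
Black → 0 (third significant figure)
Blue → ×10^6 multiplier
840 × 1000000 = 840000000 Ω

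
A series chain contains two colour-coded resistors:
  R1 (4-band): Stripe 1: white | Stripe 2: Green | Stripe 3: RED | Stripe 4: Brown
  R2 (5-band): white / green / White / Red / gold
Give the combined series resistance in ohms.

R1: white, green → 95; red ×10^2 → 9500 Ω.
R2: white, green, white → 959; red ×10^2 → 95900 Ω.
Series: 9500 + 95900 = 105400 Ω.

105400 Ω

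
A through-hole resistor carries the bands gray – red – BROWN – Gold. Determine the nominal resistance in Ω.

820 Ω

Grey → 8 (first significant figure)
Red → 2 (second significant figure)
Brown → ×10 multiplier
82 × 10 = 820 Ω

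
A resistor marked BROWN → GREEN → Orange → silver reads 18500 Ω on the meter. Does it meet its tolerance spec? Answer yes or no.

Brown → 1 (first significant figure)
Green → 5 (second significant figure)
Orange → ×10^3 multiplier
Silver → ±10% tolerance
15 × 1000 = 15000 Ω
Allowed range: 13500 Ω to 16500 Ω.
18500 Ω lies outside that range.

no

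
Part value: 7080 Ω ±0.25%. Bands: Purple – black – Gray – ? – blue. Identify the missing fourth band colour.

7080 Ω = 708 × 10^1.
The fourth band is the multiplier, 10^1, which is brown.

brown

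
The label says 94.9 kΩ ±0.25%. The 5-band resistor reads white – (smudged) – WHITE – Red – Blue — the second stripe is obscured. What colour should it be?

yellow

94900 Ω = 949 × 10^2.
The second band gives digit 4 of the significand, and 4 is yellow.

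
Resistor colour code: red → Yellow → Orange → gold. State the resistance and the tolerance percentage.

Red → 2 (first significant figure)
Yellow → 4 (second significant figure)
Orange → ×10^3 multiplier
Gold → ±5% tolerance
24 × 1000 = 24000 Ω

24000 Ω ±5%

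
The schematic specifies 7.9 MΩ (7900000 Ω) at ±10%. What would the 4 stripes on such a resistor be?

7900000 Ω = 79 × 10^5.
7 → violet
9 → white
Multiplier 10^5 → green.
±10% tolerance → silver.

violet, white, green, silver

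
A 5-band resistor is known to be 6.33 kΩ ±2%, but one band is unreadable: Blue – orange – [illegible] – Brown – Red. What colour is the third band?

6330 Ω = 633 × 10^1.
The third band gives digit 3 of the significand, and 3 is orange.

orange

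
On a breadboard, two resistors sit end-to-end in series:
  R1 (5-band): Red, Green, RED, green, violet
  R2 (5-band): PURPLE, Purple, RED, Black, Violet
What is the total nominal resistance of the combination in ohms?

R1: red, green, red → 252; green ×10^5 → 25200000 Ω.
R2: violet, violet, red → 772; black ×1 → 772 Ω.
Series: 25200000 + 772 = 25200772 Ω.

25200772 Ω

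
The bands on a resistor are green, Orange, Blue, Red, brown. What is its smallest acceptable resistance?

53064 Ω

Green → 5 (first significant figure)
Orange → 3 (second significant figure)
Blue → 6 (third significant figure)
Red → ×10^2 multiplier
Brown → ±1% tolerance
536 × 100 = 53600 Ω
Smallest = 53600 × (1 − 1/100) = 53064 Ω.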